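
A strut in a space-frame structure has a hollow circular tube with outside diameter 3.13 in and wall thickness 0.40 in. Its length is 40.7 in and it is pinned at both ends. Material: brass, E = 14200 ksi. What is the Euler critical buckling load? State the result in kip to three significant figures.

Inner diameter d_i = 3.13 − 2×0.40 = 2.330 in
I = π(d_o⁴ − d_i⁴)/64 = π(3.13⁴ − 2.330⁴)/64 = 3.265 in⁴
Effective length L_e = K·L = 1 × 40.7 = 40.70 in
P_cr = π²EI / L_e² = π² × 14200×10³ × 3.265 / 40.70² = 2.762×10^5 lb

P_cr ≈ 276 kip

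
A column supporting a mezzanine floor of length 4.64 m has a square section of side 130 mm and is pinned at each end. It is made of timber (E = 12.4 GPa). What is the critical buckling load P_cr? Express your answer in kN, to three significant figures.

I = a⁴/12 = 130⁴/12 = 2.380×10^7 mm⁴
I = 2.380×10^7 mm⁴ = 2.380×10^-5 m⁴
Effective length L_e = K·L = 1 × 4.64 = 4.640 m
P_cr = π²EI / L_e² = π² × 12.4×10⁹ × 2.380×10^-5 / 4.640² = 1.353×10^5 N

P_cr ≈ 135 kN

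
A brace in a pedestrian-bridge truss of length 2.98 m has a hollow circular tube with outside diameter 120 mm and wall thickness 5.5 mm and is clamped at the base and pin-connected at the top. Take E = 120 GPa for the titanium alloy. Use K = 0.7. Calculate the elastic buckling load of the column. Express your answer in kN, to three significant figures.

P_cr ≈ 884 kN

Inner diameter d_i = 120 − 2×5.5 = 109.0 mm
I = π(d_o⁴ − d_i⁴)/64 = π(120⁴ − 109.0⁴)/64 = 3.250×10^6 mm⁴
I = 3.250×10^6 mm⁴ = 3.250×10^-6 m⁴
Effective length L_e = K·L = 0.7 × 2.98 = 2.086 m
P_cr = π²EI / L_e² = π² × 120×10⁹ × 3.250×10^-6 / 2.086² = 8.845×10^5 N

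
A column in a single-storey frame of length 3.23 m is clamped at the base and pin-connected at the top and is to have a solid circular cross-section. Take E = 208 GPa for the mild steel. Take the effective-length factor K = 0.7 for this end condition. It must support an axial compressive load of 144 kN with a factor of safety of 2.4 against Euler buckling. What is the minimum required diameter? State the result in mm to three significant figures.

d ≈ 64.7 mm

Required P_cr = n·P = 2.4 × 144 = 345.6 kN
L_e = K·L = 0.7 × 3.23 = 2.261 m
Required I = P_cr·L_e²/(π²E) = 3.456×10^5 × 2.261² / (π² × 2.08×10^11) = 8.606×10^-7 m⁴
I_req = 8.606×10^5 mm⁴
Solid circle: I = πd⁴/64  ⇒  d = (64I/π)^(1/4) = (64×8.606×10^5/π)^(1/4) = 64.7 mm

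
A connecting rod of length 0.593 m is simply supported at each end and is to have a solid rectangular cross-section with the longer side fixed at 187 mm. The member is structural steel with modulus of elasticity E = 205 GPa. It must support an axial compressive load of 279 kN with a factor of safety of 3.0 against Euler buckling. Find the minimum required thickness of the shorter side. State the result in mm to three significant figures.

b ≈ 21.1 mm

Required P_cr = n·P = 3.0 × 279 = 837.0 kN
L_e = K·L = 1 × 0.593 = 0.5930 m
Required I = P_cr·L_e²/(π²E) = 8.370×10^5 × 0.5930² / (π² × 2.05×10^11) = 1.455×10^-7 m⁴
I_req = 1.455×10^5 mm⁴
Rectangle, weak axis: I_min = h·b³/12 with h = 187 mm fixed  ⇒  b = (12I/h)^(1/3) = 21.1 mm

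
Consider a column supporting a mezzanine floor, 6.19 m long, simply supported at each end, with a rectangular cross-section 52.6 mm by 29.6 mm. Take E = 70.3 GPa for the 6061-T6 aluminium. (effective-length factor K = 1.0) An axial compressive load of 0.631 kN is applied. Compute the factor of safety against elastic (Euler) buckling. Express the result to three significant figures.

Buckling occurs about the weak axis: I_min = h·b³/12 with b = 29.6 mm (the shorter side).
I_min = 52.6×29.6³/12 = 1.137×10^5 mm⁴
I = 1.137×10^5 mm⁴ = 1.137×10^-7 m⁴
Effective length L_e = K·L = 1 × 6.19 = 6.190 m
P_cr = π²EI / L_e² = π² × 70.3×10⁹ × 1.137×10^-7 / 6.190² = 2.059×10^3 N
Factor of safety n = P_cr / P = 2.0585 / 0.631 = 3.26

n ≈ 3.26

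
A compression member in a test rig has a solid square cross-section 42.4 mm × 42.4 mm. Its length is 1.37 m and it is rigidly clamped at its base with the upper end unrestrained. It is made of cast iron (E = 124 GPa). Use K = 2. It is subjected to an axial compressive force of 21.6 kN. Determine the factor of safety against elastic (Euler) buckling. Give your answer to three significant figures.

I = a⁴/12 = 42.4⁴/12 = 2.693×10^5 mm⁴
I = 2.693×10^5 mm⁴ = 2.693×10^-7 m⁴
Effective length L_e = K·L = 2 × 1.37 = 2.740 m
P_cr = π²EI / L_e² = π² × 124×10⁹ × 2.693×10^-7 / 2.740² = 4.390×10^4 N
Factor of safety n = P_cr / P = 43.904 / 21.6 = 2.03

n ≈ 2.03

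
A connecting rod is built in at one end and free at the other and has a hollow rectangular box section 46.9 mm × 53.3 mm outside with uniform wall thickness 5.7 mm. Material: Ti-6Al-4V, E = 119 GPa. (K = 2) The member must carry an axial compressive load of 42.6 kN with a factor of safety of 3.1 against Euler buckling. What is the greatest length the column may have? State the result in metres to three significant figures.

L_max ≈ 0.819 m

Inner dimensions: h_i = 53.3 − 2×5.7 = 41.90 mm, b_i = 46.9 − 2×5.7 = 35.50 mm
Weak-axis I_min = (h_o·b_o³ − h_i·b_i³)/12 with b_o = 46.9, b_i = 35.50 mm (shorter outer/inner sides).
I_min = (53.3×46.9³ − 41.90×35.50³)/12 = 3.020×10^5 mm⁴
I = 3.020×10^-7 m⁴
Required critical load P_cr = n·P = 3.1 × 42.6 = 132.1 kN = 1.321×10^5 N
From P_cr = π²EI/(K·L)²:  L = (1/K)·√(π²EI/P_cr) = (1/2)·√(π²×1.19×10^11×3.020×10^-7/1.321×10^5)
L = 0.819 m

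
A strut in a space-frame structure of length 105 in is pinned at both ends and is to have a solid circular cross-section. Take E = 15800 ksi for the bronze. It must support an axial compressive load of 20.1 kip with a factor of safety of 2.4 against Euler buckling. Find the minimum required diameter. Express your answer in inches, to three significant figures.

Required P_cr = n·P = 2.4 × 20.1 = 48.24 kip
L_e = K·L = 1 × 105 = 105.0 in
Required I = P_cr·L_e²/(π²E) = 4.824×10^4 × 105.0² / (π² × 1.58×10^7) = 3.411 in⁴
Solid circle: I = πd⁴/64  ⇒  d = (64I/π)^(1/4) = (64×3.411/π)^(1/4) = 2.89 in

d ≈ 2.89 in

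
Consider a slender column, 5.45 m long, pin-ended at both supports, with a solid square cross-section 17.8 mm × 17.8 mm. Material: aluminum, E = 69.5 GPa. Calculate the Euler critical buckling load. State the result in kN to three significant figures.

P_cr ≈ 0.193 kN

I = a⁴/12 = 17.8⁴/12 = 8.366×10^3 mm⁴
I = 8.366×10^3 mm⁴ = 8.366×10^-9 m⁴
Effective length L_e = K·L = 1 × 5.45 = 5.450 m
P_cr = π²EI / L_e² = π² × 69.5×10⁹ × 8.366×10^-9 / 5.450² = 193.2 N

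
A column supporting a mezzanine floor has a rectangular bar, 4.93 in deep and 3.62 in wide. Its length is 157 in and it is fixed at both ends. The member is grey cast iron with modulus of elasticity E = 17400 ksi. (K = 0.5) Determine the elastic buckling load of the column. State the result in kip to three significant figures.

Buckling occurs about the weak axis: I_min = h·b³/12 with b = 3.62 in (the shorter side).
I_min = 4.93×3.62³/12 = 19.49 in⁴
Effective length L_e = K·L = 0.5 × 157 = 78.50 in
P_cr = π²EI / L_e² = π² × 17400×10³ × 19.49 / 78.50² = 5.431×10^5 lb

P_cr ≈ 543 kip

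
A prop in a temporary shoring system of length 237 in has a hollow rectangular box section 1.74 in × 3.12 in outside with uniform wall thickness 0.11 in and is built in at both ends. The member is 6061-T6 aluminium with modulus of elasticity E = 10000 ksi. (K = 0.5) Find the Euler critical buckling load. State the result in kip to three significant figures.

Inner dimensions: h_i = 3.12 − 2×0.11 = 2.900 in, b_i = 1.74 − 2×0.11 = 1.520 in
Weak-axis I_min = (h_o·b_o³ − h_i·b_i³)/12 with b_o = 1.74, b_i = 1.520 in (shorter outer/inner sides).
I_min = (3.12×1.74³ − 2.900×1.520³)/12 = 0.5210 in⁴
Effective length L_e = K·L = 0.5 × 237 = 118.5 in
P_cr = π²EI / L_e² = π² × 10000×10³ × 0.5210 / 118.5² = 3.662×10^3 lb

P_cr ≈ 3.66 kip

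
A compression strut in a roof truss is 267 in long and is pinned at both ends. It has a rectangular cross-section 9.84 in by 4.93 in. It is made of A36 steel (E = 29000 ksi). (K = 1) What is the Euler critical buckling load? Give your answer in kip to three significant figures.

Buckling occurs about the weak axis: I_min = h·b³/12 with b = 4.93 in (the shorter side).
I_min = 9.84×4.93³/12 = 98.25 in⁴
Effective length L_e = K·L = 1 × 267 = 267.0 in
P_cr = π²EI / L_e² = π² × 29000×10³ × 98.25 / 267.0² = 3.945×10^5 lb

P_cr ≈ 394 kip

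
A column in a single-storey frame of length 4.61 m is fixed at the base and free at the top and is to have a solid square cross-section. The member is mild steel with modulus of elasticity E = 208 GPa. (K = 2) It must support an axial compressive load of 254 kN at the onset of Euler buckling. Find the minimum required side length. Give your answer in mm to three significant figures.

a ≈ 106 mm

L_e = K·L = 2 × 4.61 = 9.220 m
Required I = P_cr·L_e²/(π²E) = 2.540×10^5 × 9.220² / (π² × 2.08×10^11) = 1.052×10^-5 m⁴
I_req = 1.052×10^7 mm⁴
Solid square: I = a⁴/12  ⇒  a = (12I)^(1/4) = (12×1.052×10^7)^(1/4) = 106 mm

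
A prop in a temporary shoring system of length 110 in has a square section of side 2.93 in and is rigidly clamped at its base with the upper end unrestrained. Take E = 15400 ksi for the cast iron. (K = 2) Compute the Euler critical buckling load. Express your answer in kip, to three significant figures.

P_cr ≈ 19.3 kip

I = a⁴/12 = 2.93⁴/12 = 6.142 in⁴
Effective length L_e = K·L = 2 × 110 = 220.0 in
P_cr = π²EI / L_e² = π² × 15400×10³ × 6.142 / 220.0² = 1.929×10^4 lb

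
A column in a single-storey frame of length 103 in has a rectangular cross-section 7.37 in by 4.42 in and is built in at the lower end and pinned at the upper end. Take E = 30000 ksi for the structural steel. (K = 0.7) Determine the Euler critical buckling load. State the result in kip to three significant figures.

P_cr ≈ 3020 kip

Buckling occurs about the weak axis: I_min = h·b³/12 with b = 4.42 in (the shorter side).
I_min = 7.37×4.42³/12 = 53.03 in⁴
Effective length L_e = K·L = 0.7 × 103 = 72.10 in
P_cr = π²EI / L_e² = π² × 30000×10³ × 53.03 / 72.10² = 3.021×10^6 lb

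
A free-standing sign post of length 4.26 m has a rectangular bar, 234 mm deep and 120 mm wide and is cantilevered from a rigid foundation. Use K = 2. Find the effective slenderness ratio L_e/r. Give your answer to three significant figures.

λ ≈ 246

Buckling occurs about the weak axis: I_min = h·b³/12 with b = 120 mm (the shorter side).
I_min = 234×120³/12 = 3.370×10^7 mm⁴
A = 2.808×10^4 mm²;  r_min = √(I/A) = √(3.370×10^7/2.808×10^4) = 34.64 mm
L_e = K·L = 2 × 4.26 m = 8.520 m = 8520.0 mm
λ = L_e / r_min = 8520.0 / 34.64 = 246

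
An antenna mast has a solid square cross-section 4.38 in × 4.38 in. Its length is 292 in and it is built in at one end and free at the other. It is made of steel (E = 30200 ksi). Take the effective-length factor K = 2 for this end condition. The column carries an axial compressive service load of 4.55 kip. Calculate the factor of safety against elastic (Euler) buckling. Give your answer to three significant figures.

I = a⁴/12 = 4.38⁴/12 = 30.67 in⁴
Effective length L_e = K·L = 2 × 292 = 584.0 in
P_cr = π²EI / L_e² = π² × 30200×10³ × 30.67 / 584.0² = 2.680×10^4 lb
Factor of safety n = P_cr / P = 26.804 / 4.55 = 5.89

n ≈ 5.89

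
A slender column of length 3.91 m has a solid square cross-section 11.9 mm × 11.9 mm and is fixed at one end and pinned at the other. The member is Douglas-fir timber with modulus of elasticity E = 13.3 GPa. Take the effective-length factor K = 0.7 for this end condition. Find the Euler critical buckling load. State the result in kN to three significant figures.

I = a⁴/12 = 11.9⁴/12 = 1.671×10^3 mm⁴
I = 1.671×10^3 mm⁴ = 1.671×10^-9 m⁴
Effective length L_e = K·L = 0.7 × 3.91 = 2.737 m
P_cr = π²EI / L_e² = π² × 13.3×10⁹ × 1.671×10^-9 / 2.737² = 29.28 N

P_cr ≈ 0.0293 kN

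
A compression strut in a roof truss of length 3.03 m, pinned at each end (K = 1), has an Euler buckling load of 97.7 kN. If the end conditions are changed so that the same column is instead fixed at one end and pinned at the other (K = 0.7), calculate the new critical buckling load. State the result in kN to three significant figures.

P_cr ∝ 1/K², so P_cr,new = P_cr,old × (K_old/K_new)² = 97.7 × (1/0.7)²
= 97.7 × 2.041 = 199 kN

P_cr ≈ 199 kN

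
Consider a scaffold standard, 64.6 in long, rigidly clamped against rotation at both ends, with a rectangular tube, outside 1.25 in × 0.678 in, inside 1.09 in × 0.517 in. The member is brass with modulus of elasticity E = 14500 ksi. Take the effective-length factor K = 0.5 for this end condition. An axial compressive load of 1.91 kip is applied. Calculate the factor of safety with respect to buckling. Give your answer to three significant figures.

n ≈ 1.43

Weak-axis I_min = (h_o·b_o³ − h_i·b_i³)/12 with b_o = 0.678, b_i = 0.5170 in (shorter outer/inner sides).
I_min = (1.25×0.678³ − 1.090×0.5170³)/12 = 1.991×10^-2 in⁴
Effective length L_e = K·L = 0.5 × 64.6 = 32.30 in
P_cr = π²EI / L_e² = π² × 14500×10³ × 1.991×10^-2 / 32.30² = 2.731×10^3 lb
Factor of safety n = P_cr / P = 2.7315 / 1.91 = 1.43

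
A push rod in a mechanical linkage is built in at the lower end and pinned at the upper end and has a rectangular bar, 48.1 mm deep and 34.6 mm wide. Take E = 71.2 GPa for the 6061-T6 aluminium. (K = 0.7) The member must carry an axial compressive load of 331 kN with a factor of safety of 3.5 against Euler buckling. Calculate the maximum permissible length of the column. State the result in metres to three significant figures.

L_max ≈ 0.453 m

Buckling occurs about the weak axis: I_min = h·b³/12 with b = 34.6 mm (the shorter side).
I_min = 48.1×34.6³/12 = 1.660×10^5 mm⁴
I = 1.660×10^-7 m⁴
Required critical load P_cr = n·P = 3.5 × 331 = 1158 kN = 1.159×10^6 N
From P_cr = π²EI/(K·L)²:  L = (1/K)·√(π²EI/P_cr) = (1/0.7)·√(π²×7.12×10^10×1.660×10^-7/1.159×10^6)
L = 0.453 m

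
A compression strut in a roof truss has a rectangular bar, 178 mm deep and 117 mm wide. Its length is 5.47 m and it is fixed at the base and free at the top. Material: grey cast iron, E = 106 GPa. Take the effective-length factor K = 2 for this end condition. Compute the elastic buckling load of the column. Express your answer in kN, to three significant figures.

Buckling occurs about the weak axis: I_min = h·b³/12 with b = 117 mm (the shorter side).
I_min = 178×117³/12 = 2.376×10^7 mm⁴
I = 2.376×10^7 mm⁴ = 2.376×10^-5 m⁴
Effective length L_e = K·L = 2 × 5.47 = 10.94 m
P_cr = π²EI / L_e² = π² × 106×10⁹ × 2.376×10^-5 / 10.94² = 2.077×10^5 N

P_cr ≈ 208 kN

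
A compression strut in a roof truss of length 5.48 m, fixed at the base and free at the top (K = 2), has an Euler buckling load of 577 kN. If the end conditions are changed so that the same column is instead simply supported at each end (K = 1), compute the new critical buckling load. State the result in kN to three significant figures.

P_cr ∝ 1/K², so P_cr,new = P_cr,old × (K_old/K_new)² = 577 × (2/1)²
= 577 × 4.000 = 2310 kN

P_cr ≈ 2310 kN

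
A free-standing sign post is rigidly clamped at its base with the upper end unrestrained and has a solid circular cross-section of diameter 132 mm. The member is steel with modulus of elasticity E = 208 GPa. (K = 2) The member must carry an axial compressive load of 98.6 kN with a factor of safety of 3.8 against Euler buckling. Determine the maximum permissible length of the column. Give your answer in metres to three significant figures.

I = πd⁴/64 = π×132⁴/64 = 1.490×10^7 mm⁴
I = 1.490×10^-5 m⁴
Required critical load P_cr = n·P = 3.8 × 98.6 = 374.7 kN = 3.747×10^5 N
From P_cr = π²EI/(K·L)²:  L = (1/K)·√(π²EI/P_cr) = (1/2)·√(π²×2.08×10^11×1.490×10^-5/3.747×10^5)
L = 4.52 m

L_max ≈ 4.52 m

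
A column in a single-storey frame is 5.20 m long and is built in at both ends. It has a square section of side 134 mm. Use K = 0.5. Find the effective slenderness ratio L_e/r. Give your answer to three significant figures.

For a square r = a/√12 = 134/√12 = 38.68 mm
L_e = K·L = 0.5 × 5.20 m = 2.600 m = 2600.0 mm
λ = L_e / r_min = 2600.0 / 38.68 = 67.2

λ ≈ 67.2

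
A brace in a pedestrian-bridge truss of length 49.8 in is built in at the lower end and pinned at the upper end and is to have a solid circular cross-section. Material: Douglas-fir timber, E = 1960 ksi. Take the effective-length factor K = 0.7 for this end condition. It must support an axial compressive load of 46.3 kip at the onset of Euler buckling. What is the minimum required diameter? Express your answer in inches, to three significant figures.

L_e = K·L = 0.7 × 49.8 = 34.86 in
Required I = P_cr·L_e²/(π²E) = 4.630×10^4 × 34.86² / (π² × 1.96×10^6) = 2.909 in⁴
Solid circle: I = πd⁴/64  ⇒  d = (64I/π)^(1/4) = (64×2.909/π)^(1/4) = 2.77 in

d ≈ 2.77 in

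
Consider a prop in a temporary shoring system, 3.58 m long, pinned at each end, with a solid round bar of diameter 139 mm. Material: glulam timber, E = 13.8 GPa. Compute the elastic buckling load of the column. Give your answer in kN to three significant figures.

I = πd⁴/64 = π×139⁴/64 = 1.832×10^7 mm⁴
I = 1.832×10^7 mm⁴ = 1.832×10^-5 m⁴
Effective length L_e = K·L = 1 × 3.58 = 3.580 m
P_cr = π²EI / L_e² = π² × 13.8×10⁹ × 1.832×10^-5 / 3.580² = 1.947×10^5 N

P_cr ≈ 195 kN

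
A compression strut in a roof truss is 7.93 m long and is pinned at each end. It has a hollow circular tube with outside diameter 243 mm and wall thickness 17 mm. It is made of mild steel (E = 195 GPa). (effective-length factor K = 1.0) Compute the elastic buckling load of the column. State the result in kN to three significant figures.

P_cr ≈ 2370 kN

Inner diameter d_i = 243 − 2×17 = 209.0 mm
I = π(d_o⁴ − d_i⁴)/64 = π(243⁴ − 209.0⁴)/64 = 7.750×10^7 mm⁴
I = 7.750×10^7 mm⁴ = 7.750×10^-5 m⁴
Effective length L_e = K·L = 1 × 7.93 = 7.930 m
P_cr = π²EI / L_e² = π² × 195×10⁹ × 7.750×10^-5 / 7.930² = 2.372×10^6 N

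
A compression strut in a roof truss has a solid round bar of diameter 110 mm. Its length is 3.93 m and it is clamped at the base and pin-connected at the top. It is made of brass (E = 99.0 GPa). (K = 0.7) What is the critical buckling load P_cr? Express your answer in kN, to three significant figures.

P_cr ≈ 928 kN

I = πd⁴/64 = π×110⁴/64 = 7.187×10^6 mm⁴
I = 7.187×10^6 mm⁴ = 7.187×10^-6 m⁴
Effective length L_e = K·L = 0.7 × 3.93 = 2.751 m
P_cr = π²EI / L_e² = π² × 99.0×10⁹ × 7.187×10^-6 / 2.751² = 9.279×10^5 N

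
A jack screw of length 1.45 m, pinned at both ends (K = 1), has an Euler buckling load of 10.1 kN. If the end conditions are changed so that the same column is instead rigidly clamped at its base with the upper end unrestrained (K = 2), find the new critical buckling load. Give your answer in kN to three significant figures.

P_cr ∝ 1/K², so P_cr,new = P_cr,old × (K_old/K_new)² = 10.1 × (1/2)²
= 10.1 × 0.2500 = 2.52 kN

P_cr ≈ 2.52 kN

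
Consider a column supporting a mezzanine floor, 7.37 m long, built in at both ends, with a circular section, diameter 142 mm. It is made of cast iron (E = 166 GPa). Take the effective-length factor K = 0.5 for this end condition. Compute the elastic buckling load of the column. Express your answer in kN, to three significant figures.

P_cr ≈ 2410 kN

I = πd⁴/64 = π×142⁴/64 = 1.996×10^7 mm⁴
I = 1.996×10^7 mm⁴ = 1.996×10^-5 m⁴
Effective length L_e = K·L = 0.5 × 7.37 = 3.685 m
P_cr = π²EI / L_e² = π² × 166×10⁹ × 1.996×10^-5 / 3.685² = 2.408×10^6 N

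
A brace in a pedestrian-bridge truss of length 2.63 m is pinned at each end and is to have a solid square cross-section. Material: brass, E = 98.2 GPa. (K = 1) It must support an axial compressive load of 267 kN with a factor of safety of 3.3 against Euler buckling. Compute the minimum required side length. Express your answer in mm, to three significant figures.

Required P_cr = n·P = 3.3 × 267 = 881.1 kN
L_e = K·L = 1 × 2.63 = 2.630 m
Required I = P_cr·L_e²/(π²E) = 8.811×10^5 × 2.630² / (π² × 9.82×10^10) = 6.288×10^-6 m⁴
I_req = 6.288×10^6 mm⁴
Solid square: I = a⁴/12  ⇒  a = (12I)^(1/4) = (12×6.288×10^6)^(1/4) = 93.2 mm

a ≈ 93.2 mm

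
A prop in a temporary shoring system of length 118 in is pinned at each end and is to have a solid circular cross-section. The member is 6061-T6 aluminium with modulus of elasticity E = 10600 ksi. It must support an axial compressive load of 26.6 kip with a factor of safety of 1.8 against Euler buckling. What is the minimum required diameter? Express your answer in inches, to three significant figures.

d ≈ 3.38 in

Required P_cr = n·P = 1.8 × 26.6 = 47.88 kip
L_e = K·L = 1 × 118 = 118.0 in
Required I = P_cr·L_e²/(π²E) = 4.788×10^4 × 118.0² / (π² × 1.06×10^7) = 6.373 in⁴
Solid circle: I = πd⁴/64  ⇒  d = (64I/π)^(1/4) = (64×6.373/π)^(1/4) = 3.38 in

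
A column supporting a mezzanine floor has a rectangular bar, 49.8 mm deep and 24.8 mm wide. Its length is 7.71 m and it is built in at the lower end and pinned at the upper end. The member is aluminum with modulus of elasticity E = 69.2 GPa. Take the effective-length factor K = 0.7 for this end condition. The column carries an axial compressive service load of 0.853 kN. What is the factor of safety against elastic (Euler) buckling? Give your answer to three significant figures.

Buckling occurs about the weak axis: I_min = h·b³/12 with b = 24.8 mm (the shorter side).
I_min = 49.8×24.8³/12 = 6.330×10^4 mm⁴
I = 6.330×10^4 mm⁴ = 6.330×10^-8 m⁴
Effective length L_e = K·L = 0.7 × 7.71 = 5.397 m
P_cr = π²EI / L_e² = π² × 69.2×10⁹ × 6.330×10^-8 / 5.397² = 1.484×10^3 N
Factor of safety n = P_cr / P = 1.4842 / 0.853 = 1.74

n ≈ 1.74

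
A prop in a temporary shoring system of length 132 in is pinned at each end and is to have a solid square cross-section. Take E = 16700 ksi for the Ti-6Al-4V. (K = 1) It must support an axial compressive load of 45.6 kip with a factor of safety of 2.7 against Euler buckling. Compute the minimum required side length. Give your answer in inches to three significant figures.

a ≈ 3.54 in

Required P_cr = n·P = 2.7 × 45.6 = 123.1 kip
L_e = K·L = 1 × 132 = 132.0 in
Required I = P_cr·L_e²/(π²E) = 1.231×10^5 × 132.0² / (π² × 1.67×10^7) = 13.02 in⁴
Solid square: I = a⁴/12  ⇒  a = (12I)^(1/4) = (12×13.02)^(1/4) = 3.54 in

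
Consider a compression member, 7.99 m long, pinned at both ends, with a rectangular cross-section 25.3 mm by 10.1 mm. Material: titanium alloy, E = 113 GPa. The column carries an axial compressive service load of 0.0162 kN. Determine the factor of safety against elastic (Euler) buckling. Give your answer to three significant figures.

Buckling occurs about the weak axis: I_min = h·b³/12 with b = 10.1 mm (the shorter side).
I_min = 25.3×10.1³/12 = 2.172×10^3 mm⁴
I = 2.172×10^3 mm⁴ = 2.172×10^-9 m⁴
Effective length L_e = K·L = 1 × 7.99 = 7.990 m
P_cr = π²EI / L_e² = π² × 113×10⁹ × 2.172×10^-9 / 7.990² = 37.95 N
Factor of safety n = P_cr / P = 0.037948 / 0.0162 = 2.34

n ≈ 2.34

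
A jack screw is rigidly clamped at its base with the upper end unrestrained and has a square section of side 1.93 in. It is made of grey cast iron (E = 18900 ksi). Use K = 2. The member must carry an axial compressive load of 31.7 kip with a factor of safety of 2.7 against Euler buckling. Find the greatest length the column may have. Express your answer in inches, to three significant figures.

I = a⁴/12 = 1.93⁴/12 = 1.156 in⁴
Required critical load P_cr = n·P = 2.7 × 31.7 = 85.59 kip = 8.559×10^4 lb
From P_cr = π²EI/(K·L)²:  L = (1/K)·√(π²EI/P_cr) = (1/2)·√(π²×1.89×10^7×1.156/8.559×10^4)
L = 25.1 in

L_max ≈ 25.1 in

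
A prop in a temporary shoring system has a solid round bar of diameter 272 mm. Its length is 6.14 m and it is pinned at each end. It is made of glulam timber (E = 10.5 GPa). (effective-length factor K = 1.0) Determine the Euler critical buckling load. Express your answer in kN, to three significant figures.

I = πd⁴/64 = π×272⁴/64 = 2.687×10^8 mm⁴
I = 2.687×10^8 mm⁴ = 2.687×10^-4 m⁴
Effective length L_e = K·L = 1 × 6.14 = 6.140 m
P_cr = π²EI / L_e² = π² × 10.5×10⁹ × 2.687×10^-4 / 6.140² = 7.386×10^5 N

P_cr ≈ 739 kN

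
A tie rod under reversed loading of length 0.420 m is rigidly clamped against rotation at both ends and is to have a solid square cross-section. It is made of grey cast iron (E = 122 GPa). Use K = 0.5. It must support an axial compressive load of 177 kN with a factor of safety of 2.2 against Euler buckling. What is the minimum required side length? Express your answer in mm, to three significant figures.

a ≈ 20.3 mm

Required P_cr = n·P = 2.2 × 177 = 389.4 kN
L_e = K·L = 0.5 × 0.420 = 0.2100 m
Required I = P_cr·L_e²/(π²E) = 3.894×10^5 × 0.2100² / (π² × 1.22×10^11) = 1.426×10^-8 m⁴
I_req = 1.426×10^4 mm⁴
Solid square: I = a⁴/12  ⇒  a = (12I)^(1/4) = (12×1.426×10^4)^(1/4) = 20.3 mm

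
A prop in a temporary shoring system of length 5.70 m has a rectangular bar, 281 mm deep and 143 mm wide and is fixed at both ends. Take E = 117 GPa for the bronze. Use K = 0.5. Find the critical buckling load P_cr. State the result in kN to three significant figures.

Buckling occurs about the weak axis: I_min = h·b³/12 with b = 143 mm (the shorter side).
I_min = 281×143³/12 = 6.848×10^7 mm⁴
I = 6.848×10^7 mm⁴ = 6.848×10^-5 m⁴
Effective length L_e = K·L = 0.5 × 5.70 = 2.850 m
P_cr = π²EI / L_e² = π² × 117×10⁹ × 6.848×10^-5 / 2.850² = 9.735×10^6 N

P_cr ≈ 9730 kN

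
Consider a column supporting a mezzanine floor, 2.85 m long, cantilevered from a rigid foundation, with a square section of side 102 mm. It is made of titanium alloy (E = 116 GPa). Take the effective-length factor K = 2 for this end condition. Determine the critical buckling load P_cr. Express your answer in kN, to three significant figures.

I = a⁴/12 = 102⁴/12 = 9.020×10^6 mm⁴
I = 9.020×10^6 mm⁴ = 9.020×10^-6 m⁴
Effective length L_e = K·L = 2 × 2.85 = 5.700 m
P_cr = π²EI / L_e² = π² × 116×10⁹ × 9.020×10^-6 / 5.700² = 3.179×10^5 N

P_cr ≈ 318 kN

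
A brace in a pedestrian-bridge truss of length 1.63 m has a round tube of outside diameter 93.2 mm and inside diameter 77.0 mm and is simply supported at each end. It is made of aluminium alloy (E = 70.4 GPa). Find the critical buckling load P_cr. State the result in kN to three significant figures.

P_cr ≈ 517 kN

d_o = 93.2 mm, d_i = 77.0 mm
I = π(d_o⁴ − d_i⁴)/64 = π(93.2⁴ − 77.00⁴)/64 = 1.978×10^6 mm⁴
I = 1.978×10^6 mm⁴ = 1.978×10^-6 m⁴
Effective length L_e = K·L = 1 × 1.63 = 1.630 m
P_cr = π²EI / L_e² = π² × 70.4×10⁹ × 1.978×10^-6 / 1.630² = 5.173×10^5 N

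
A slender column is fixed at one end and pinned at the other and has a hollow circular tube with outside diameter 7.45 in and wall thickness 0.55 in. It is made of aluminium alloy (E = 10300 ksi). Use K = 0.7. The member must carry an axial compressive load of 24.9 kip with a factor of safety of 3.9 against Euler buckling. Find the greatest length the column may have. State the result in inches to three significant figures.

Inner diameter d_i = 7.45 − 2×0.55 = 6.350 in
I = π(d_o⁴ − d_i⁴)/64 = π(7.45⁴ − 6.350⁴)/64 = 71.40 in⁴
Required critical load P_cr = n·P = 3.9 × 24.9 = 97.11 kip = 9.711×10^4 lb
From P_cr = π²EI/(K·L)²:  L = (1/K)·√(π²EI/P_cr) = (1/0.7)·√(π²×1.03×10^7×71.40/9.711×10^4)
L = 391 in

L_max ≈ 391 in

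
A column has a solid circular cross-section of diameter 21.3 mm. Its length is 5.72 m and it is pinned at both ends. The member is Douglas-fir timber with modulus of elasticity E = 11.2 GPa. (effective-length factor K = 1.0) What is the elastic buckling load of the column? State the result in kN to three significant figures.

P_cr ≈ 0.0341 kN

I = πd⁴/64 = π×21.3⁴/64 = 1.010×10^4 mm⁴
I = 1.010×10^4 mm⁴ = 1.010×10^-8 m⁴
Effective length L_e = K·L = 1 × 5.72 = 5.720 m
P_cr = π²EI / L_e² = π² × 11.2×10⁹ × 1.010×10^-8 / 5.720² = 34.14 N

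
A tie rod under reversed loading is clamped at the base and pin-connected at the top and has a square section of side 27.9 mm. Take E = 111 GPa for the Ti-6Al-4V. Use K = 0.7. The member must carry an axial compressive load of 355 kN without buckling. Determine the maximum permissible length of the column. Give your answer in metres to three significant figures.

I = a⁴/12 = 27.9⁴/12 = 5.049×10^4 mm⁴
I = 5.049×10^-8 m⁴
At the buckling limit P_cr = P = 3.550×10^5 N
From P_cr = π²EI/(K·L)²:  L = (1/K)·√(π²EI/P_cr) = (1/0.7)·√(π²×1.11×10^11×5.049×10^-8/3.550×10^5)
L = 0.564 m

L_max ≈ 0.564 m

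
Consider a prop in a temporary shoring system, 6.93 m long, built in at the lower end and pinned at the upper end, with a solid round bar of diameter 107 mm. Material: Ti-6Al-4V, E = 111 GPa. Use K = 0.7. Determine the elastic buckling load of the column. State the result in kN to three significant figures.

I = πd⁴/64 = π×107⁴/64 = 6.434×10^6 mm⁴
I = 6.434×10^6 mm⁴ = 6.434×10^-6 m⁴
Effective length L_e = K·L = 0.7 × 6.93 = 4.851 m
P_cr = π²EI / L_e² = π² × 111×10⁹ × 6.434×10^-6 / 4.851² = 2.995×10^5 N

P_cr ≈ 300 kN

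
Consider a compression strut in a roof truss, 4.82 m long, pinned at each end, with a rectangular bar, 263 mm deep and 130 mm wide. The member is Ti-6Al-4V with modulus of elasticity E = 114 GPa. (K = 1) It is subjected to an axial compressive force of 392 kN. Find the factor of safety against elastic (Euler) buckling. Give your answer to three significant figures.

n ≈ 5.95

Buckling occurs about the weak axis: I_min = h·b³/12 with b = 130 mm (the shorter side).
I_min = 263×130³/12 = 4.815×10^7 mm⁴
I = 4.815×10^7 mm⁴ = 4.815×10^-5 m⁴
Effective length L_e = K·L = 1 × 4.82 = 4.820 m
P_cr = π²EI / L_e² = π² × 114×10⁹ × 4.815×10^-5 / 4.820² = 2.332×10^6 N
Factor of safety n = P_cr / P = 2331.9 / 392 = 5.95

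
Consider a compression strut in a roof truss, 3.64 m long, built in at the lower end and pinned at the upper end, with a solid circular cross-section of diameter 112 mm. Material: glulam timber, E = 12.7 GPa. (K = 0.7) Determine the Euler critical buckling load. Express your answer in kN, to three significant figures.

P_cr ≈ 149 kN

I = πd⁴/64 = π×112⁴/64 = 7.724×10^6 mm⁴
I = 7.724×10^6 mm⁴ = 7.724×10^-6 m⁴
Effective length L_e = K·L = 0.7 × 3.64 = 2.548 m
P_cr = π²EI / L_e² = π² × 12.7×10⁹ × 7.724×10^-6 / 2.548² = 1.491×10^5 N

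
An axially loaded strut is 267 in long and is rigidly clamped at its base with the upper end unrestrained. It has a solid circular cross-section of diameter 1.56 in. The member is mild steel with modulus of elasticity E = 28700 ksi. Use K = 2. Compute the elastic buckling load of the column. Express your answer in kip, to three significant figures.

P_cr ≈ 0.289 kip

I = πd⁴/64 = π×1.56⁴/64 = 0.2907 in⁴
Effective length L_e = K·L = 2 × 267 = 534.0 in
P_cr = π²EI / L_e² = π² × 28700×10³ × 0.2907 / 534.0² = 288.8 lb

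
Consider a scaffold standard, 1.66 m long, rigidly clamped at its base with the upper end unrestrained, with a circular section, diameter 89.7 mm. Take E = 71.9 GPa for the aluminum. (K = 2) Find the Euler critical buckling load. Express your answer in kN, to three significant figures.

P_cr ≈ 205 kN

I = πd⁴/64 = π×89.7⁴/64 = 3.178×10^6 mm⁴
I = 3.178×10^6 mm⁴ = 3.178×10^-6 m⁴
Effective length L_e = K·L = 2 × 1.66 = 3.320 m
P_cr = π²EI / L_e² = π² × 71.9×10⁹ × 3.178×10^-6 / 3.320² = 2.046×10^5 N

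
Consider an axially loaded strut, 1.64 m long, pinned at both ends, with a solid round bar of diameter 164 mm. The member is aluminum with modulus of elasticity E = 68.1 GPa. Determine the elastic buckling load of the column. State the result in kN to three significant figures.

P_cr ≈ 8870 kN

I = πd⁴/64 = π×164⁴/64 = 3.551×10^7 mm⁴
I = 3.551×10^7 mm⁴ = 3.551×10^-5 m⁴
Effective length L_e = K·L = 1 × 1.64 = 1.640 m
P_cr = π²EI / L_e² = π² × 68.1×10⁹ × 3.551×10^-5 / 1.640² = 8.874×10^6 N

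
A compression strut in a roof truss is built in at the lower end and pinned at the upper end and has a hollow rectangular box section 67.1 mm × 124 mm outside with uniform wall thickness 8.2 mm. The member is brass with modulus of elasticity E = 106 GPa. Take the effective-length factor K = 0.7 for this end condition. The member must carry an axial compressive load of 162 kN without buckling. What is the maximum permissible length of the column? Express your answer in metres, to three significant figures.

Inner dimensions: h_i = 124 − 2×8.2 = 107.6 mm, b_i = 67.1 − 2×8.2 = 50.70 mm
Weak-axis I_min = (h_o·b_o³ − h_i·b_i³)/12 with b_o = 67.1, b_i = 50.70 mm (shorter outer/inner sides).
I_min = (124×67.1³ − 107.6×50.70³)/12 = 1.953×10^6 mm⁴
I = 1.953×10^-6 m⁴
At the buckling limit P_cr = P = 1.620×10^5 N
From P_cr = π²EI/(K·L)²:  L = (1/K)·√(π²EI/P_cr) = (1/0.7)·√(π²×1.06×10^11×1.953×10^-6/1.620×10^5)
L = 5.07 m

L_max ≈ 5.07 m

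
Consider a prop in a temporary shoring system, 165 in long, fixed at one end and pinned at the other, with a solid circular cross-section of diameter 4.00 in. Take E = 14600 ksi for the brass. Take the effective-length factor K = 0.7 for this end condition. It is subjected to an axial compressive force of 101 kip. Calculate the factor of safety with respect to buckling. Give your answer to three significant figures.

n ≈ 1.34

I = πd⁴/64 = π×4.00⁴/64 = 12.57 in⁴
Effective length L_e = K·L = 0.7 × 165 = 115.5 in
P_cr = π²EI / L_e² = π² × 14600×10³ × 12.57 / 115.5² = 1.357×10^5 lb
Factor of safety n = P_cr / P = 135.74 / 101 = 1.34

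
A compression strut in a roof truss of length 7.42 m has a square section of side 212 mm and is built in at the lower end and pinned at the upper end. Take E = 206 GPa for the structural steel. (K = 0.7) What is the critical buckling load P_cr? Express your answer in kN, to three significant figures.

I = a⁴/12 = 212⁴/12 = 1.683×10^8 mm⁴
I = 1.683×10^8 mm⁴ = 1.683×10^-4 m⁴
Effective length L_e = K·L = 0.7 × 7.42 = 5.194 m
P_cr = π²EI / L_e² = π² × 206×10⁹ × 1.683×10^-4 / 5.194² = 1.269×10^7 N

P_cr ≈ 12700 kN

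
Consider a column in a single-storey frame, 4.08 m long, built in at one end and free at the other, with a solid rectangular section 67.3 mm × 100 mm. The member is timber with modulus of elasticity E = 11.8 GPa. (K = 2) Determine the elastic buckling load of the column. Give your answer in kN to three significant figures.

Buckling occurs about the weak axis: I_min = h·b³/12 with b = 67.3 mm (the shorter side).
I_min = 100×67.3³/12 = 2.540×10^6 mm⁴
I = 2.540×10^6 mm⁴ = 2.540×10^-6 m⁴
Effective length L_e = K·L = 2 × 4.08 = 8.160 m
P_cr = π²EI / L_e² = π² × 11.8×10⁹ × 2.540×10^-6 / 8.160² = 4.443×10^3 N

P_cr ≈ 4.44 kN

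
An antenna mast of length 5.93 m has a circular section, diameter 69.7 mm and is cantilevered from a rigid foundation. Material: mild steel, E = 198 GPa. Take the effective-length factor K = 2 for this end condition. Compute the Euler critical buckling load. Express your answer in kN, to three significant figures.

P_cr ≈ 16.1 kN

I = πd⁴/64 = π×69.7⁴/64 = 1.159×10^6 mm⁴
I = 1.159×10^6 mm⁴ = 1.159×10^-6 m⁴
Effective length L_e = K·L = 2 × 5.93 = 11.86 m
P_cr = π²EI / L_e² = π² × 198×10⁹ × 1.159×10^-6 / 11.86² = 1.610×10^4 N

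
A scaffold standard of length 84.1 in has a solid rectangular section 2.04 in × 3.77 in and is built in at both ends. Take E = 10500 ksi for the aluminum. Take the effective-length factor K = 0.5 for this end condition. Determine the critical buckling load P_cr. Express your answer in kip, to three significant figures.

Buckling occurs about the weak axis: I_min = h·b³/12 with b = 2.04 in (the shorter side).
I_min = 3.77×2.04³/12 = 2.667 in⁴
Effective length L_e = K·L = 0.5 × 84.1 = 42.05 in
P_cr = π²EI / L_e² = π² × 10500×10³ × 2.667 / 42.05² = 1.563×10^5 lb

P_cr ≈ 156 kip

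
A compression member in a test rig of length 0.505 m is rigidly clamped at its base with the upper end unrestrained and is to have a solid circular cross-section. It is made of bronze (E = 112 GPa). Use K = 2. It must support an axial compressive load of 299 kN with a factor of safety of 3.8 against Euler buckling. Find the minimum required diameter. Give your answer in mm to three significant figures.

Required P_cr = n·P = 3.8 × 299 = 1136 kN
L_e = K·L = 2 × 0.505 = 1.010 m
Required I = P_cr·L_e²/(π²E) = 1.136×10^6 × 1.010² / (π² × 1.12×10^11) = 1.049×10^-6 m⁴
I_req = 1.049×10^6 mm⁴
Solid circle: I = πd⁴/64  ⇒  d = (64I/π)^(1/4) = (64×1.049×10^6/π)^(1/4) = 68.0 mm

d ≈ 68.0 mm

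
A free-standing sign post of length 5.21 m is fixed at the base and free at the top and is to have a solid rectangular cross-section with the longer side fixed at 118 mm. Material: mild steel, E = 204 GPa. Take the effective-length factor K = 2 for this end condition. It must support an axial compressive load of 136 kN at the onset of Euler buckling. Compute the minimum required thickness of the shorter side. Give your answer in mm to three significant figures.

b ≈ 90.7 mm

L_e = K·L = 2 × 5.21 = 10.42 m
Required I = P_cr·L_e²/(π²E) = 1.360×10^5 × 10.42² / (π² × 2.04×10^11) = 7.334×10^-6 m⁴
I_req = 7.334×10^6 mm⁴
Rectangle, weak axis: I_min = h·b³/12 with h = 118 mm fixed  ⇒  b = (12I/h)^(1/3) = 90.7 mm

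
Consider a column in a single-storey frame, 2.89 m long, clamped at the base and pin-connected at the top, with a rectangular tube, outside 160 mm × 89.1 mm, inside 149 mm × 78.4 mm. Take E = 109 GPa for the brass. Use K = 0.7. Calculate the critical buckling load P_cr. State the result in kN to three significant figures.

P_cr ≈ 906 kN

Weak-axis I_min = (h_o·b_o³ − h_i·b_i³)/12 with b_o = 89.1, b_i = 78.40 mm (shorter outer/inner sides).
I_min = (160×89.1³ − 149.0×78.40³)/12 = 3.448×10^6 mm⁴
I = 3.448×10^6 mm⁴ = 3.448×10^-6 m⁴
Effective length L_e = K·L = 0.7 × 2.89 = 2.023 m
P_cr = π²EI / L_e² = π² × 109×10⁹ × 3.448×10^-6 / 2.023² = 9.063×10^5 N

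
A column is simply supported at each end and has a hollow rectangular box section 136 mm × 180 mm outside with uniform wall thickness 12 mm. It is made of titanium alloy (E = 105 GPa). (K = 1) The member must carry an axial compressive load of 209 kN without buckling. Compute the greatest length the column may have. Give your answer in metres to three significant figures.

L_max ≈ 9.82 m

Inner dimensions: h_i = 180 − 2×12 = 156.0 mm, b_i = 136 − 2×12 = 112.0 mm
Weak-axis I_min = (h_o·b_o³ − h_i·b_i³)/12 with b_o = 136, b_i = 112.0 mm (shorter outer/inner sides).
I_min = (180×136³ − 156.0×112.0³)/12 = 1.947×10^7 mm⁴
I = 1.947×10^-5 m⁴
At the buckling limit P_cr = P = 2.090×10^5 N
From P_cr = π²EI/(K·L)²:  L = (1/K)·√(π²EI/P_cr) = (1/1)·√(π²×1.05×10^11×1.947×10^-5/2.090×10^5)
L = 9.82 m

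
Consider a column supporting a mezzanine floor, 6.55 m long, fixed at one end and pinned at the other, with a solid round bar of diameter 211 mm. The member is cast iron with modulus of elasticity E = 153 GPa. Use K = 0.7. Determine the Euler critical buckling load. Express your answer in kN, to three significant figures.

I = πd⁴/64 = π×211⁴/64 = 9.730×10^7 mm⁴
I = 9.730×10^7 mm⁴ = 9.730×10^-5 m⁴
Effective length L_e = K·L = 0.7 × 6.55 = 4.585 m
P_cr = π²EI / L_e² = π² × 153×10⁹ × 9.730×10^-5 / 4.585² = 6.989×10^6 N

P_cr ≈ 6990 kN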